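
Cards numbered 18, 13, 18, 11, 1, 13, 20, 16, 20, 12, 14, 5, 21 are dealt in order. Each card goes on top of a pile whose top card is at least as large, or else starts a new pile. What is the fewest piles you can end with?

5

The minimum number of non-increasing subsequences covering a sequence equals the length of its longest strictly increasing subsequence.
LIS length is 5 (e.g. 11, 13, 16, 20, 21), so 5 piles are needed.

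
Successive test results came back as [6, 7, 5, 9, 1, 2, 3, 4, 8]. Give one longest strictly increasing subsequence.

1, 2, 3, 4, 8

Patience tails give the LIS length; then backtrack through the dp parents:
6 → extends → [6]
7 → extends → [6, 7]
5 → replaces 6 → [5, 7]
9 → extends → [5, 7, 9]
1 → replaces 5 → [1, 7, 9]
2 → replaces 7 → [1, 2, 9]
3 → replaces 9 → [1, 2, 3]
4 → extends → [1, 2, 3, 4]
8 → extends → [1, 2, 3, 4, 8]
Length 5; one witness is 1, 2, 3, 4, 8.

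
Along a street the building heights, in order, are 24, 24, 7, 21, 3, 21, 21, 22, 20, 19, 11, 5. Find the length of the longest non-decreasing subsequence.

Track the smallest tail for each achievable length (allowing ties):
24 → extends → [24]
24 → extends → [24, 24]
7 → replaces 24 → [7, 24]
21 → replaces 24 → [7, 21]
3 → replaces 7 → [3, 21]
21 → extends → [3, 21, 21]
21 → extends → [3, 21, 21, 21]
22 → extends → [3, 21, 21, 21, 22]
20 → replaces 21 → [3, 20, 21, 21, 22]
19 → replaces 20 → [3, 19, 21, 21, 22]
11 → replaces 19 → [3, 11, 21, 21, 22]
5 → replaces 11 → [3, 5, 21, 21, 22]
Five tails, so the longest non-decreasing subsequence has length 5 (e.g. 7, 21, 21, 21, 22).

5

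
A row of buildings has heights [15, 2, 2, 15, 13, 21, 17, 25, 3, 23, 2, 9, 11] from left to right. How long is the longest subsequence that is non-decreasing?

Track the smallest tail for each achievable length (allowing ties):
15 → extends → [15]
2 → replaces 15 → [2]
2 → extends → [2, 2]
15 → extends → [2, 2, 15]
13 → replaces 15 → [2, 2, 13]
21 → extends → [2, 2, 13, 21]
17 → replaces 21 → [2, 2, 13, 17]
25 → extends → [2, 2, 13, 17, 25]
3 → replaces 13 → [2, 2, 3, 17, 25]
23 → replaces 25 → [2, 2, 3, 17, 23]
2 → replaces 3 → [2, 2, 2, 17, 23]
9 → replaces 17 → [2, 2, 2, 9, 23]
11 → replaces 23 → [2, 2, 2, 9, 11]
Five tails, so the longest non-decreasing subsequence has length 5 (e.g. 2, 2, 15, 21, 25).

5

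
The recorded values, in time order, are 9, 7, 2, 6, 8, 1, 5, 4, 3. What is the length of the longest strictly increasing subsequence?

Let dp[i] be the length of the longest such subsequence ending at index i:
i:     1 2 3 4 5 6 7 8 9
a[i]:  9 7 2 6 8 1 5 4 3
dp:    1 1 1 2 3 1 2 2 2
Maximum dp value is 3.

3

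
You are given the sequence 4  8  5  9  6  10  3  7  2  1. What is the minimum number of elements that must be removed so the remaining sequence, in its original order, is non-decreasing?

Fewest deletions = n − (longest non-decreasing subsequence).
Patience tails:
4 → extends → [4]
8 → extends → [4, 8]
5 → replaces 8 → [4, 5]
9 → extends → [4, 5, 9]
6 → replaces 9 → [4, 5, 6]
10 → extends → [4, 5, 6, 10]
3 → replaces 4 → [3, 5, 6, 10]
7 → replaces 10 → [3, 5, 6, 7]
2 → replaces 3 → [2, 5, 6, 7]
1 → replaces 2 → [1, 5, 6, 7]
Longest non-decreasing subsequence has length 4, so deletions = 10 − 4 = 6.

6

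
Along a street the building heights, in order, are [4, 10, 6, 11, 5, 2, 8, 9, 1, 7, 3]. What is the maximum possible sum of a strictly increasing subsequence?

27

Let S[i] be the best sum of a strictly increasing subsequence ending at i:
i:      1  2  3  4  5  6  7  8  9 10 11
a[i]:   4 10  6 11  5  2  8  9  1  7  3
S:      4 14 10 25  9  2 18 27  1 17  5
Maximum is 27 (e.g. 4 + 6 + 8 + 9).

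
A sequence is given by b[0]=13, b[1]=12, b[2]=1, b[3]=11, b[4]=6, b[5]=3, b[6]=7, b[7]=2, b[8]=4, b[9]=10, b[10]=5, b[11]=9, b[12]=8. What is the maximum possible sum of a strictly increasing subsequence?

Let S[i] be the best sum of a strictly increasing subsequence ending at i:
i:      0  1  2  3  4  5  6  7  8  9 10 11 12
b[i]:  13 12  1 11  6  3  7  2  4 10  5  9  8
S:     13 12  1 12  7  4 14  3  8 24 13 23 22
Maximum is 24 (e.g. 1 + 6 + 7 + 10).

24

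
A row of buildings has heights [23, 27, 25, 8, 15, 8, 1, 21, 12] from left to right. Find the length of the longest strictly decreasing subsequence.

Negate each value so 'decreasing' becomes 'increasing', then run patience tails on the negated sequence:
-23 → extends → [-23]
-27 → replaces -23 → [-27]
-25 → extends → [-27, -25]
-8 → extends → [-27, -25, -8]
-15 → replaces -8 → [-27, -25, -15]
-8 → extends → [-27, -25, -15, -8]
-1 → extends → [-27, -25, -15, -8, -1]
-21 → replaces -15 → [-27, -25, -21, -8, -1]
-12 → replaces -8 → [-27, -25, -21, -12, -1]
Five tails, so the longest strictly decreasing subsequence of the original has length 5.

5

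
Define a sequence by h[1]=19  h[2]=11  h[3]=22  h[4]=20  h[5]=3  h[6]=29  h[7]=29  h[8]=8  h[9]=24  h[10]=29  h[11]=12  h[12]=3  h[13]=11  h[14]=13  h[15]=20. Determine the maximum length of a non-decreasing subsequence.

5

Track the smallest tail for each achievable length (allowing ties):
19 → extends → [19]
11 → replaces 19 → [11]
22 → extends → [11, 22]
20 → replaces 22 → [11, 20]
3 → replaces 11 → [3, 20]
29 → extends → [3, 20, 29]
29 → extends → [3, 20, 29, 29]
8 → replaces 20 → [3, 8, 29, 29]
24 → replaces 29 → [3, 8, 24, 29]
29 → extends → [3, 8, 24, 29, 29]
12 → replaces 24 → [3, 8, 12, 29, 29]
3 → replaces 8 → [3, 3, 12, 29, 29]
11 → replaces 12 → [3, 3, 11, 29, 29]
13 → replaces 29 → [3, 3, 11, 13, 29]
20 → replaces 29 → [3, 3, 11, 13, 20]
Five tails, so the longest non-decreasing subsequence has length 5 (e.g. 19, 22, 29, 29, 29).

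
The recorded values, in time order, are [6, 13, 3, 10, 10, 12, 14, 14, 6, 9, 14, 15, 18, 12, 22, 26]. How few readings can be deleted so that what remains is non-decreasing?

Fewest deletions = n − (longest non-decreasing subsequence).
i:      1  2  3  4  5  6  7  8  9 10 11 12 13 14 15 16
a[i]:   6 13  3 10 10 12 14 14  6  9 14 15 18 12 22 26
dp:     1  2  1  2  3  4  5  6  2  3  7  8  9  5 10 11
max dp = 11, so deletions = 16 − 11 = 5.

5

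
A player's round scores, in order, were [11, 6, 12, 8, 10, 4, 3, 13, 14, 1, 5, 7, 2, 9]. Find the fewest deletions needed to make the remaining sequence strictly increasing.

9

Fewest deletions = n − (longest strictly increasing subsequence).
Patience tails:
11 → extends → [11]
6 → replaces 11 → [6]
12 → extends → [6, 12]
8 → replaces 12 → [6, 8]
10 → extends → [6, 8, 10]
4 → replaces 6 → [4, 8, 10]
3 → replaces 4 → [3, 8, 10]
13 → extends → [3, 8, 10, 13]
14 → extends → [3, 8, 10, 13, 14]
1 → replaces 3 → [1, 8, 10, 13, 14]
5 → replaces 8 → [1, 5, 10, 13, 14]
7 → replaces 10 → [1, 5, 7, 13, 14]
2 → replaces 5 → [1, 2, 7, 13, 14]
9 → replaces 13 → [1, 2, 7, 9, 14]
Longest strictly increasing subsequence has length 5, so deletions = 14 − 5 = 9.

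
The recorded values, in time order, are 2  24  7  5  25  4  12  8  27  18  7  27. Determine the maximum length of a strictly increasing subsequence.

Let dp[i] be the length of the longest such subsequence ending at index i:
i:      1  2  3  4  5  6  7  8  9 10 11 12
a[i]:   2 24  7  5 25  4 12  8 27 18  7 27
dp:     1  2  2  2  3  2  3  3  4  4  3  5
Maximum dp value is 5.

5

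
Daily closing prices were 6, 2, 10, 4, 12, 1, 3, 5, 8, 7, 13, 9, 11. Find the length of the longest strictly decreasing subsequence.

Let dp[i] be the longest strictly decreasing subsequence ending at i:
i:      1  2  3  4  5  6  7  8  9 10 11 12 13
a[i]:   6  2 10  4 12  1  3  5  8  7 13  9 11
dp:     1  2  1  2  1  3  3  2  2  3  1  2  2
Maximum is 3.

3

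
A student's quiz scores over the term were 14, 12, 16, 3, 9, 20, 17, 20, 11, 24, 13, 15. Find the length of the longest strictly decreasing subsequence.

3

Negate each value so 'decreasing' becomes 'increasing', then run patience tails on the negated sequence:
-14 → extends → [-14]
-12 → extends → [-14, -12]
-16 → replaces -14 → [-16, -12]
-3 → extends → [-16, -12, -3]
-9 → replaces -3 → [-16, -12, -9]
-20 → replaces -16 → [-20, -12, -9]
-17 → replaces -12 → [-20, -17, -9]
-20 → already a tail → [-20, -17, -9]
-11 → replaces -9 → [-20, -17, -11]
-24 → replaces -20 → [-24, -17, -11]
-13 → replaces -11 → [-24, -17, -13]
-15 → replaces -13 → [-24, -17, -15]
Three tails, so the longest strictly decreasing subsequence of the original has length 3.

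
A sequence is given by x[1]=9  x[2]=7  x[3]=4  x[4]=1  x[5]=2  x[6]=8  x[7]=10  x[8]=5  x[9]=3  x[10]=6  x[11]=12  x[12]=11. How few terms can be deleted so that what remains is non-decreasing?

7

Fewest deletions = n − (longest non-decreasing subsequence).
Patience tails:
9 → extends → [9]
7 → replaces 9 → [7]
4 → replaces 7 → [4]
1 → replaces 4 → [1]
2 → extends → [1, 2]
8 → extends → [1, 2, 8]
10 → extends → [1, 2, 8, 10]
5 → replaces 8 → [1, 2, 5, 10]
3 → replaces 5 → [1, 2, 3, 10]
6 → replaces 10 → [1, 2, 3, 6]
12 → extends → [1, 2, 3, 6, 12]
11 → replaces 12 → [1, 2, 3, 6, 11]
Longest non-decreasing subsequence has length 5, so deletions = 12 − 5 = 7.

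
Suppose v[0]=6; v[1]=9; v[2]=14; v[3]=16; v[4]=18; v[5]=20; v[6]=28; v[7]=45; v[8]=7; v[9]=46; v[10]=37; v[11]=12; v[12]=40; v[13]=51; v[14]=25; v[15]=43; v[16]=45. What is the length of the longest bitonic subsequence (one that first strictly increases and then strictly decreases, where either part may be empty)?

inc[i] = longest strictly increasing subsequence ending at i; dec[i] = longest strictly decreasing subsequence starting at i:
i:      0  1  2  3  4  5  6  7  8  9 10 11 12 13 14 15 16
v[i]:   6  9 14 16 18 20 28 45  7 46 37 12 40 51 25 43 45
inc:    1  2  3  4  5  6  7  8  2  9  8  3  9 10  7 10 11
dec:    1  2  2  2  2  2  2  3  1  3  2  1  2  2  1  1  1
Best peak at i=9 (value 46): inc=9, dec=3, length 9+3−1 = 11.

11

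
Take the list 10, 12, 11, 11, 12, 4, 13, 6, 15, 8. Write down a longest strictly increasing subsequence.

Patience tails give the LIS length; then backtrack through the dp parents:
10 → extends → [10]
12 → extends → [10, 12]
11 → replaces 12 → [10, 11]
11 → already a tail → [10, 11]
12 → extends → [10, 11, 12]
4 → replaces 10 → [4, 11, 12]
13 → extends → [4, 11, 12, 13]
6 → replaces 11 → [4, 6, 12, 13]
15 → extends → [4, 6, 12, 13, 15]
8 → replaces 12 → [4, 6, 8, 13, 15]
Length 5; one witness is 10, 11, 12, 13, 15.

10, 11, 12, 13, 15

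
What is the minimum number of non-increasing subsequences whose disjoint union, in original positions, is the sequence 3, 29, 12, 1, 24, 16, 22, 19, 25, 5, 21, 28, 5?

Place each on the leftmost legal pile:
3 → new pile 1 (tops now [3])
29 → new pile 2 (tops now [3, 29])
12 → pile 2 (tops now [3, 12])
1 → pile 1 (tops now [1, 12])
24 → new pile 3 (tops now [1, 12, 24])
16 → pile 3 (tops now [1, 12, 16])
22 → new pile 4 (tops now [1, 12, 16, 22])
19 → pile 4 (tops now [1, 12, 16, 19])
25 → new pile 5 (tops now [1, 12, 16, 19, 25])
5 → pile 2 (tops now [1, 5, 16, 19, 25])
21 → pile 5 (tops now [1, 5, 16, 19, 21])
28 → new pile 6 (tops now [1, 5, 16, 19, 21, 28])
5 → pile 2 (tops now [1, 5, 16, 19, 21, 28])
Six piles.

6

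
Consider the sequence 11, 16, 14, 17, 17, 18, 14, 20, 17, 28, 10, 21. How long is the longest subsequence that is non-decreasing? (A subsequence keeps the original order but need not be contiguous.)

7

Let dp[i] be the length of the longest such subsequence ending at index i:
i:      1  2  3  4  5  6  7  8  9 10 11 12
a[i]:  11 16 14 17 17 18 14 20 17 28 10 21
dp:     1  2  2  3  4  5  3  6  5  7  1  7
Maximum dp value is 7.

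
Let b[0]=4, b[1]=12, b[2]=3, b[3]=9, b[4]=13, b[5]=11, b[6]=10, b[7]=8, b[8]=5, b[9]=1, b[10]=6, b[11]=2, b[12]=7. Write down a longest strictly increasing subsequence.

Patience tails give the LIS length; then backtrack through the dp parents:
4 → extends → [4]
12 → extends → [4, 12]
3 → replaces 4 → [3, 12]
9 → replaces 12 → [3, 9]
13 → extends → [3, 9, 13]
11 → replaces 13 → [3, 9, 11]
10 → replaces 11 → [3, 9, 10]
8 → replaces 9 → [3, 8, 10]
5 → replaces 8 → [3, 5, 10]
1 → replaces 3 → [1, 5, 10]
6 → replaces 10 → [1, 5, 6]
2 → replaces 5 → [1, 2, 6]
7 → extends → [1, 2, 6, 7]
Length 4; one witness is 4, 5, 6, 7.

4, 5, 6, 7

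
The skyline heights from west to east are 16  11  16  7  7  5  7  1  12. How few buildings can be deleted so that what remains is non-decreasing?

Fewest deletions = n − (longest non-decreasing subsequence).
Patience tails:
16 → extends → [16]
11 → replaces 16 → [11]
16 → extends → [11, 16]
7 → replaces 11 → [7, 16]
7 → replaces 16 → [7, 7]
5 → replaces 7 → [5, 7]
7 → extends → [5, 7, 7]
1 → replaces 5 → [1, 7, 7]
12 → extends → [1, 7, 7, 12]
Longest non-decreasing subsequence has length 4, so deletions = 9 − 4 = 5.

5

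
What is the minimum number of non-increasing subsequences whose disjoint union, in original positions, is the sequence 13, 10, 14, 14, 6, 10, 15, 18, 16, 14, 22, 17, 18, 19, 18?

The minimum number of non-increasing subsequences covering a sequence equals the length of its longest strictly increasing subsequence.
LIS length is 7 (e.g. 13, 14, 15, 16, 17, 18, 19), so 7 piles are needed.

7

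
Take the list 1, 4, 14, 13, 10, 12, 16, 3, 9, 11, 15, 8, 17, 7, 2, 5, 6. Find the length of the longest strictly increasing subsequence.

Track the smallest tail for each achievable length (strict):
1 → extends → [1]
4 → extends → [1, 4]
14 → extends → [1, 4, 14]
13 → replaces 14 → [1, 4, 13]
10 → replaces 13 → [1, 4, 10]
12 → extends → [1, 4, 10, 12]
16 → extends → [1, 4, 10, 12, 16]
3 → replaces 4 → [1, 3, 10, 12, 16]
9 → replaces 10 → [1, 3, 9, 12, 16]
11 → replaces 12 → [1, 3, 9, 11, 16]
15 → replaces 16 → [1, 3, 9, 11, 15]
8 → replaces 9 → [1, 3, 8, 11, 15]
17 → extends → [1, 3, 8, 11, 15, 17]
7 → replaces 8 → [1, 3, 7, 11, 15, 17]
2 → replaces 3 → [1, 2, 7, 11, 15, 17]
5 → replaces 7 → [1, 2, 5, 11, 15, 17]
6 → replaces 11 → [1, 2, 5, 6, 15, 17]
Six tails, so the longest strictly increasing subsequence has length 6 (e.g. 1, 4, 10, 12, 16, 17).

6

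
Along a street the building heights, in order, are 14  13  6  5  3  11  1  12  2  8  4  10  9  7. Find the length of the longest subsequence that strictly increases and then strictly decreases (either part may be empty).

inc[i] = longest strictly increasing subsequence ending at i; dec[i] = longest strictly decreasing subsequence starting at i:
i:      1  2  3  4  5  6  7  8  9 10 11 12 13 14
a[i]:  14 13  6  5  3 11  1 12  2  8  4 10  9  7
inc:    1  1  1  1  1  2  1  3  2  3  3  4  4  4
dec:    6  5  4  3  2  4  1  4  1  2  1  3  2  1
Best peak at i=1 (value 14): inc=1, dec=6, length 1+6−1 = 6.

6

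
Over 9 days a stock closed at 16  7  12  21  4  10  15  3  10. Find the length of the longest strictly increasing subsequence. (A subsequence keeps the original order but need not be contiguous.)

3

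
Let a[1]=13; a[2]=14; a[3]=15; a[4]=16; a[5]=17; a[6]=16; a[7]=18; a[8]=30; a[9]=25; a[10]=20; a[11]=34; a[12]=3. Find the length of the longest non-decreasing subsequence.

8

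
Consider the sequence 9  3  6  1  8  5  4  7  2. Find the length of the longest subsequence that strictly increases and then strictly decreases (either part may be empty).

6

inc[i] = longest strictly increasing subsequence ending at i; dec[i] = longest strictly decreasing subsequence starting at i:
i:     1 2 3 4 5 6 7 8 9
a[i]:  9 3 6 1 8 5 4 7 2
inc:   1 1 2 1 3 2 2 3 2
dec:   5 2 4 1 4 3 2 2 1
Best peak at i=5 (value 8): inc=3, dec=4, length 3+4−1 = 6.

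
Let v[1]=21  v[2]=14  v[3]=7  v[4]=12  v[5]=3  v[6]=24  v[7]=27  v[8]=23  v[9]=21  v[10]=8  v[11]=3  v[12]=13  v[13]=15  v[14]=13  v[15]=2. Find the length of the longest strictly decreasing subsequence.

6

Negate each value so 'decreasing' becomes 'increasing', then run patience tails on the negated sequence:
-21 → extends → [-21]
-14 → extends → [-21, -14]
-7 → extends → [-21, -14, -7]
-12 → replaces -7 → [-21, -14, -12]
-3 → extends → [-21, -14, -12, -3]
-24 → replaces -21 → [-24, -14, -12, -3]
-27 → replaces -24 → [-27, -14, -12, -3]
-23 → replaces -14 → [-27, -23, -12, -3]
-21 → replaces -12 → [-27, -23, -21, -3]
-8 → replaces -3 → [-27, -23, -21, -8]
-3 → extends → [-27, -23, -21, -8, -3]
-13 → replaces -8 → [-27, -23, -21, -13, -3]
-15 → replaces -13 → [-27, -23, -21, -15, -3]
-13 → replaces -3 → [-27, -23, -21, -15, -13]
-2 → extends → [-27, -23, -21, -15, -13, -2]
Six tails, so the longest strictly decreasing subsequence of the original has length 6.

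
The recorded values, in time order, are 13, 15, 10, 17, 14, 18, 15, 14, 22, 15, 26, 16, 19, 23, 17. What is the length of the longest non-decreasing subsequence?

7

Track the smallest tail for each achievable length (allowing ties):
13 → extends → [13]
15 → extends → [13, 15]
10 → replaces 13 → [10, 15]
17 → extends → [10, 15, 17]
14 → replaces 15 → [10, 14, 17]
18 → extends → [10, 14, 17, 18]
15 → replaces 17 → [10, 14, 15, 18]
14 → replaces 15 → [10, 14, 14, 18]
22 → extends → [10, 14, 14, 18, 22]
15 → replaces 18 → [10, 14, 14, 15, 22]
26 → extends → [10, 14, 14, 15, 22, 26]
16 → replaces 22 → [10, 14, 14, 15, 16, 26]
19 → replaces 26 → [10, 14, 14, 15, 16, 19]
23 → extends → [10, 14, 14, 15, 16, 19, 23]
17 → replaces 19 → [10, 14, 14, 15, 16, 17, 23]
Seven tails, so the longest non-decreasing subsequence has length 7 (e.g. 13, 15, 15, 15, 16, 19, 23).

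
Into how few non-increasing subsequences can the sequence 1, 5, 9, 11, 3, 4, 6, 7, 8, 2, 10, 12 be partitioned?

8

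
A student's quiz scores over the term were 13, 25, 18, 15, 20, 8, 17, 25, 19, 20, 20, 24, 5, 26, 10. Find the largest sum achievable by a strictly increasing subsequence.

134

Let S[i] be the best sum of a strictly increasing subsequence ending at i:
i:       1   2   3   4   5   6   7   8   9  10  11  12  13  14  15
a[i]:   13  25  18  15  20   8  17  25  19  20  20  24   5  26  10
S:      13  38  31  28  51   8  45  76  64  84  84 108   5 134  18
Maximum is 134 (e.g. 13 + 15 + 17 + 19 + 20 + 24 + 26).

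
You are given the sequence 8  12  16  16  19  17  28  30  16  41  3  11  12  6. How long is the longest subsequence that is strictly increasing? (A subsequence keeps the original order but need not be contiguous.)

7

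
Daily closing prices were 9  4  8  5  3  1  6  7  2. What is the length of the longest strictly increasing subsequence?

Let dp[i] be the length of the longest such subsequence ending at index i:
i:     1 2 3 4 5 6 7 8 9
a[i]:  9 4 8 5 3 1 6 7 2
dp:    1 1 2 2 1 1 3 4 2
Maximum dp value is 4.

4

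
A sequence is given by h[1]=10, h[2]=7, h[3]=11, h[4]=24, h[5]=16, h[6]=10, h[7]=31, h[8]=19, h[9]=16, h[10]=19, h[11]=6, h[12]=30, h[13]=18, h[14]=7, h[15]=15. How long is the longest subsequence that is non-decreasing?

6

Track the smallest tail for each achievable length (allowing ties):
10 → extends → [10]
7 → replaces 10 → [7]
11 → extends → [7, 11]
24 → extends → [7, 11, 24]
16 → replaces 24 → [7, 11, 16]
10 → replaces 11 → [7, 10, 16]
31 → extends → [7, 10, 16, 31]
19 → replaces 31 → [7, 10, 16, 19]
16 → replaces 19 → [7, 10, 16, 16]
19 → extends → [7, 10, 16, 16, 19]
6 → replaces 7 → [6, 10, 16, 16, 19]
30 → extends → [6, 10, 16, 16, 19, 30]
18 → replaces 19 → [6, 10, 16, 16, 18, 30]
7 → replaces 10 → [6, 7, 16, 16, 18, 30]
15 → replaces 16 → [6, 7, 15, 16, 18, 30]
Six tails, so the longest non-decreasing subsequence has length 6 (e.g. 10, 11, 16, 19, 19, 30).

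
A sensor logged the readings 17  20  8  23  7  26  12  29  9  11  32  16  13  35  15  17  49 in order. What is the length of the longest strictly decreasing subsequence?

3

Let dp[i] be the longest strictly decreasing subsequence ending at i:
i:      1  2  3  4  5  6  7  8  9 10 11 12 13 14 15 16 17
a[i]:  17 20  8 23  7 26 12 29  9 11 32 16 13 35 15 17 49
dp:     1  1  2  1  3  1  2  1  3  3  1  2  3  1  3  2  1
Maximum is 3.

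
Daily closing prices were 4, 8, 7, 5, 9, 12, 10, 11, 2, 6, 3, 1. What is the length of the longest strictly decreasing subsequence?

Let dp[i] be the longest strictly decreasing subsequence ending at i:
i:      1  2  3  4  5  6  7  8  9 10 11 12
a[i]:   4  8  7  5  9 12 10 11  2  6  3  1
dp:     1  1  2  3  1  1  2  2  4  3  4  5
Maximum is 5.

5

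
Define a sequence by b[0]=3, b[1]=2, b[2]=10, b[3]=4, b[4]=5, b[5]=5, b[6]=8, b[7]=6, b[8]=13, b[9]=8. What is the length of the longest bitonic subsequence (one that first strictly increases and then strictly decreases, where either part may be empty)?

6

inc[i] = longest strictly increasing subsequence ending at i; dec[i] = longest strictly decreasing subsequence starting at i:
i:      0  1  2  3  4  5  6  7  8  9
b[i]:   3  2 10  4  5  5  8  6 13  8
inc:    1  1  2  2  3  3  4  4  5  5
dec:    2  1  3  1  1  1  2  1  2  1
Best peak at i=8 (value 13): inc=5, dec=2, length 5+2−1 = 6.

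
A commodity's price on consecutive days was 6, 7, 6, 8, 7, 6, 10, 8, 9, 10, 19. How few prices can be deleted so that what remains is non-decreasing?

Fewest deletions = n − (longest non-decreasing subsequence).
i:      1  2  3  4  5  6  7  8  9 10 11
a[i]:   6  7  6  8  7  6 10  8  9 10 19
dp:     1  2  2  3  3  3  4  4  5  6  7
max dp = 7, so deletions = 11 − 7 = 4.

4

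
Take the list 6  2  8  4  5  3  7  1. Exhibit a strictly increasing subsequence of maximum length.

Patience tails give the LIS length; then backtrack through the dp parents:
6 → extends → [6]
2 → replaces 6 → [2]
8 → extends → [2, 8]
4 → replaces 8 → [2, 4]
5 → extends → [2, 4, 5]
3 → replaces 4 → [2, 3, 5]
7 → extends → [2, 3, 5, 7]
1 → replaces 2 → [1, 3, 5, 7]
Length 4; one witness is 2, 4, 5, 7.

2, 4, 5, 7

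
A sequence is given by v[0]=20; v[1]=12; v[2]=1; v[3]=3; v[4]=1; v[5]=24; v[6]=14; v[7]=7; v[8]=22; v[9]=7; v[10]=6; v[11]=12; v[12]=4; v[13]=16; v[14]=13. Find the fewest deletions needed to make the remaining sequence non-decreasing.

Fewest deletions = n − (longest non-decreasing subsequence).
Patience tails:
20 → extends → [20]
12 → replaces 20 → [12]
1 → replaces 12 → [1]
3 → extends → [1, 3]
1 → replaces 3 → [1, 1]
24 → extends → [1, 1, 24]
14 → replaces 24 → [1, 1, 14]
7 → replaces 14 → [1, 1, 7]
22 → extends → [1, 1, 7, 22]
7 → replaces 22 → [1, 1, 7, 7]
6 → replaces 7 → [1, 1, 6, 7]
12 → extends → [1, 1, 6, 7, 12]
4 → replaces 6 → [1, 1, 4, 7, 12]
16 → extends → [1, 1, 4, 7, 12, 16]
13 → replaces 16 → [1, 1, 4, 7, 12, 13]
Longest non-decreasing subsequence has length 6, so deletions = 15 − 6 = 9.

9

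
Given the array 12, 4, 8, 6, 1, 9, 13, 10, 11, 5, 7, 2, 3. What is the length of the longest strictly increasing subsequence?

Track the smallest tail for each achievable length (strict):
12 → extends → [12]
4 → replaces 12 → [4]
8 → extends → [4, 8]
6 → replaces 8 → [4, 6]
1 → replaces 4 → [1, 6]
9 → extends → [1, 6, 9]
13 → extends → [1, 6, 9, 13]
10 → replaces 13 → [1, 6, 9, 10]
11 → extends → [1, 6, 9, 10, 11]
5 → replaces 6 → [1, 5, 9, 10, 11]
7 → replaces 9 → [1, 5, 7, 10, 11]
2 → replaces 5 → [1, 2, 7, 10, 11]
3 → replaces 7 → [1, 2, 3, 10, 11]
Five tails, so the longest strictly increasing subsequence has length 5 (e.g. 4, 8, 9, 10, 11).

5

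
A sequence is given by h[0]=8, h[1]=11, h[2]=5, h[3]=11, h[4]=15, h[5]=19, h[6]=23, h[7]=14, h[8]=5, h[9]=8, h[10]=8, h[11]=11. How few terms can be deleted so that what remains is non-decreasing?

Fewest deletions = n − (longest non-decreasing subsequence).
i:      0  1  2  3  4  5  6  7  8  9 10 11
h[i]:   8 11  5 11 15 19 23 14  5  8  8 11
dp:     1  2  1  3  4  5  6  4  2  3  4  5
max dp = 6, so deletions = 12 − 6 = 6.

6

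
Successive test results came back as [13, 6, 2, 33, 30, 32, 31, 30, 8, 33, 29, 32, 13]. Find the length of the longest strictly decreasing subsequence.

6

Let dp[i] be the longest strictly decreasing subsequence ending at i:
i:      1  2  3  4  5  6  7  8  9 10 11 12 13
a[i]:  13  6  2 33 30 32 31 30  8 33 29 32 13
dp:     1  2  3  1  2  2  3  4  5  1  5  2  6
Maximum is 6.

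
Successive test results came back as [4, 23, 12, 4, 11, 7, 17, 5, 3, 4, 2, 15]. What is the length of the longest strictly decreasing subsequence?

Negate each value so 'decreasing' becomes 'increasing', then run patience tails on the negated sequence:
-4 → extends → [-4]
-23 → replaces -4 → [-23]
-12 → extends → [-23, -12]
-4 → extends → [-23, -12, -4]
-11 → replaces -4 → [-23, -12, -11]
-7 → extends → [-23, -12, -11, -7]
-17 → replaces -12 → [-23, -17, -11, -7]
-5 → extends → [-23, -17, -11, -7, -5]
-3 → extends → [-23, -17, -11, -7, -5, -3]
-4 → replaces -3 → [-23, -17, -11, -7, -5, -4]
-2 → extends → [-23, -17, -11, -7, -5, -4, -2]
-15 → replaces -11 → [-23, -17, -15, -7, -5, -4, -2]
Seven tails, so the longest strictly decreasing subsequence of the original has length 7.

7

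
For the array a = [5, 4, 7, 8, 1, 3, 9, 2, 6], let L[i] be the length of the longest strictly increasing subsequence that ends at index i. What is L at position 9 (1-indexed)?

3

dp[i] = 1 + max{dp[j] : j<i, a[j]<a[i]} (or 1 if no such j):
i:     1 2 3 4 5 6 7 8 9
a[i]:  5 4 7 8 1 3 9 2 6
dp:    1 1 2 3 1 2 4 2 3
At index 9 the value is 3.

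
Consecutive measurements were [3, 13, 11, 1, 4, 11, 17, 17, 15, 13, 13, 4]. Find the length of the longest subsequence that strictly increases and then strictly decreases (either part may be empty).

inc[i] = longest strictly increasing subsequence ending at i; dec[i] = longest strictly decreasing subsequence starting at i:
i:      1  2  3  4  5  6  7  8  9 10 11 12
a[i]:   3 13 11  1  4 11 17 17 15 13 13  4
inc:    1  2  2  1  2  3  4  4  4  4  4  2
dec:    2  3  2  1  1  2  4  4  3  2  2  1
Best peak at i=7 (value 17): inc=4, dec=4, length 4+4−1 = 7.

7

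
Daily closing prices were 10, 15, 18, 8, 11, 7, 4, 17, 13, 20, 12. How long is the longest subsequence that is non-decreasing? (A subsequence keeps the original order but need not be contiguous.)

4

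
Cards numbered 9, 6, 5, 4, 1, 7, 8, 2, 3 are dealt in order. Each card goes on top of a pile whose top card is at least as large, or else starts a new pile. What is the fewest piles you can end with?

3

The minimum number of non-increasing subsequences covering a sequence equals the length of its longest strictly increasing subsequence.
LIS length is 3 (e.g. 6, 7, 8), so 3 piles are needed.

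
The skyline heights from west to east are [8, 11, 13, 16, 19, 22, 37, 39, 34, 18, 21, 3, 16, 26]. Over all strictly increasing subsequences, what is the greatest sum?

165

Let S[i] be the best sum of a strictly increasing subsequence ending at i:
i:       1   2   3   4   5   6   7   8   9  10  11  12  13  14
a[i]:    8  11  13  16  19  22  37  39  34  18  21   3  16  26
S:       8  19  32  48  67  89 126 165 123  66  88   3  48 115
Maximum is 165 (e.g. 8 + 11 + 13 + 16 + 19 + 22 + 37 + 39).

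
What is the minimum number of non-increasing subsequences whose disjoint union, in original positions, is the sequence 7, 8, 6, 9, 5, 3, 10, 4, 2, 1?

4

The minimum number of non-increasing subsequences covering a sequence equals the length of its longest strictly increasing subsequence.
LIS length is 4 (e.g. 7, 8, 9, 10), so 4 piles are needed.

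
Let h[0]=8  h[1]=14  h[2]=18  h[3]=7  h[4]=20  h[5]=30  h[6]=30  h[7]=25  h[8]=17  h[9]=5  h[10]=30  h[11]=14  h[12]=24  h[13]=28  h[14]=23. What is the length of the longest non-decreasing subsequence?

Track the smallest tail for each achievable length (allowing ties):
8 → extends → [8]
14 → extends → [8, 14]
18 → extends → [8, 14, 18]
7 → replaces 8 → [7, 14, 18]
20 → extends → [7, 14, 18, 20]
30 → extends → [7, 14, 18, 20, 30]
30 → extends → [7, 14, 18, 20, 30, 30]
25 → replaces 30 → [7, 14, 18, 20, 25, 30]
17 → replaces 18 → [7, 14, 17, 20, 25, 30]
5 → replaces 7 → [5, 14, 17, 20, 25, 30]
30 → extends → [5, 14, 17, 20, 25, 30, 30]
14 → replaces 17 → [5, 14, 14, 20, 25, 30, 30]
24 → replaces 25 → [5, 14, 14, 20, 24, 30, 30]
28 → replaces 30 → [5, 14, 14, 20, 24, 28, 30]
23 → replaces 24 → [5, 14, 14, 20, 23, 28, 30]
Seven tails, so the longest non-decreasing subsequence has length 7 (e.g. 8, 14, 18, 20, 30, 30, 30).

7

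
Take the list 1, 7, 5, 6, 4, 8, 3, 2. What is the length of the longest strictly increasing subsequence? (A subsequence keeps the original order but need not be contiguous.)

4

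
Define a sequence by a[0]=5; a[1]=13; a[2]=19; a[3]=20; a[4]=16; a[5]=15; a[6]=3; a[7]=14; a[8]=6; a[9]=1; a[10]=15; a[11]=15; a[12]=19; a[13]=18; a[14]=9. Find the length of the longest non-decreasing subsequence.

Let dp[i] be the length of the longest such subsequence ending at index i:
i:      0  1  2  3  4  5  6  7  8  9 10 11 12 13 14
a[i]:   5 13 19 20 16 15  3 14  6  1 15 15 19 18  9
dp:     1  2  3  4  3  3  1  3  2  1  4  5  6  6  3
Maximum dp value is 6.

6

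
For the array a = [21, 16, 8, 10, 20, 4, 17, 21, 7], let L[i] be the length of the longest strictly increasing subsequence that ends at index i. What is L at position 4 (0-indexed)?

3

dp[i] = 1 + max{dp[j] : j<i, a[j]<a[i]} (or 1 if no such j):
i:      0  1  2  3  4  5  6  7  8
a[i]:  21 16  8 10 20  4 17 21  7
dp:     1  1  1  2  3  1  3  4  2
At index 4 the value is 3.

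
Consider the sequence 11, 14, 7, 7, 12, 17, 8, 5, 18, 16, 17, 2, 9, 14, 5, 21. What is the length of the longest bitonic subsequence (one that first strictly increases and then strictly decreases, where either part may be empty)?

7

inc[i] = longest strictly increasing subsequence ending at i; dec[i] = longest strictly decreasing subsequence starting at i:
i:      1  2  3  4  5  6  7  8  9 10 11 12 13 14 15 16
a[i]:  11 14  7  7 12 17  8  5 18 16 17  2  9 14  5 21
inc:    1  2  1  1  2  3  2  1  4  3  4  1  3  4  2  5
dec:    4  5  3  3  4  4  3  2  4  3  3  1  2  2  1  1
Best peak at i=9 (value 18): inc=4, dec=4, length 4+4−1 = 7.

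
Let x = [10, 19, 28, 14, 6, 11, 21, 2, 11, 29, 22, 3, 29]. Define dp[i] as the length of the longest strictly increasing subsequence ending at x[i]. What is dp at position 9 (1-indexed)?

2

dp[i] = 1 + max{dp[j] : j<i, x[j]<x[i]} (or 1 if no such j):
i:      1  2  3  4  5  6  7  8  9 10 11 12 13
x[i]:  10 19 28 14  6 11 21  2 11 29 22  3 29
dp:     1  2  3  2  1  2  3  1  2  4  4  2  5
At index 9 the value is 2.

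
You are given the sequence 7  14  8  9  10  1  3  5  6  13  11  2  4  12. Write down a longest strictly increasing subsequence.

Patience tails give the LIS length; then backtrack through the dp parents:
7 → extends → [7]
14 → extends → [7, 14]
8 → replaces 14 → [7, 8]
9 → extends → [7, 8, 9]
10 → extends → [7, 8, 9, 10]
1 → replaces 7 → [1, 8, 9, 10]
3 → replaces 8 → [1, 3, 9, 10]
5 → replaces 9 → [1, 3, 5, 10]
6 → replaces 10 → [1, 3, 5, 6]
13 → extends → [1, 3, 5, 6, 13]
11 → replaces 13 → [1, 3, 5, 6, 11]
2 → replaces 3 → [1, 2, 5, 6, 11]
4 → replaces 5 → [1, 2, 4, 6, 11]
12 → extends → [1, 2, 4, 6, 11, 12]
Length 6; one witness is 7, 8, 9, 10, 11, 12.

7, 8, 9, 10, 11, 12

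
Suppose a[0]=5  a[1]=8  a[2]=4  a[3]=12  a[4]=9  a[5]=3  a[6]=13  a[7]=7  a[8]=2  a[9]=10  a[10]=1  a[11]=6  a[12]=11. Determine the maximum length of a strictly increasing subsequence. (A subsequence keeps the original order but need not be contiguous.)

5

Track the smallest tail for each achievable length (strict):
5 → extends → [5]
8 → extends → [5, 8]
4 → replaces 5 → [4, 8]
12 → extends → [4, 8, 12]
9 → replaces 12 → [4, 8, 9]
3 → replaces 4 → [3, 8, 9]
13 → extends → [3, 8, 9, 13]
7 → replaces 8 → [3, 7, 9, 13]
2 → replaces 3 → [2, 7, 9, 13]
10 → replaces 13 → [2, 7, 9, 10]
1 → replaces 2 → [1, 7, 9, 10]
6 → replaces 7 → [1, 6, 9, 10]
11 → extends → [1, 6, 9, 10, 11]
Five tails, so the longest strictly increasing subsequence has length 5 (e.g. 5, 8, 9, 10, 11).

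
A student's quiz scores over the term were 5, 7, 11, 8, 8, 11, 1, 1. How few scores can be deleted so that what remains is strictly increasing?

4

Fewest deletions = n − (longest strictly increasing subsequence).
Patience tails:
5 → extends → [5]
7 → extends → [5, 7]
11 → extends → [5, 7, 11]
8 → replaces 11 → [5, 7, 8]
8 → already a tail → [5, 7, 8]
11 → extends → [5, 7, 8, 11]
1 → replaces 5 → [1, 7, 8, 11]
1 → already a tail → [1, 7, 8, 11]
Longest strictly increasing subsequence has length 4, so deletions = 8 − 4 = 4.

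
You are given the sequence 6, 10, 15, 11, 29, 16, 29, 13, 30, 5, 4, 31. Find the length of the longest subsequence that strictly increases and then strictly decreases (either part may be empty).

8

inc[i] = longest strictly increasing subsequence ending at i; dec[i] = longest strictly decreasing subsequence starting at i:
i:      1  2  3  4  5  6  7  8  9 10 11 12
a[i]:   6 10 15 11 29 16 29 13 30  5  4 31
inc:    1  2  3  3  4  4  5  4  6  1  1  7
dec:    3  3  4  3  5  4  4  3  3  2  1  1
Best peak at i=5 (value 29): inc=4, dec=5, length 4+5−1 = 8.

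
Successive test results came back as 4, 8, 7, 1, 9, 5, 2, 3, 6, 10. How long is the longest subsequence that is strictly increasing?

Track the smallest tail for each achievable length (strict):
4 → extends → [4]
8 → extends → [4, 8]
7 → replaces 8 → [4, 7]
1 → replaces 4 → [1, 7]
9 → extends → [1, 7, 9]
5 → replaces 7 → [1, 5, 9]
2 → replaces 5 → [1, 2, 9]
3 → replaces 9 → [1, 2, 3]
6 → extends → [1, 2, 3, 6]
10 → extends → [1, 2, 3, 6, 10]
Five tails, so the longest strictly increasing subsequence has length 5 (e.g. 1, 2, 3, 6, 10).

5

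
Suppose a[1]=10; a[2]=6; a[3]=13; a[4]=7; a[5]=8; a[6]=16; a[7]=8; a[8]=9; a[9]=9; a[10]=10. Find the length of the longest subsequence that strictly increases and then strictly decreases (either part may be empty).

inc[i] = longest strictly increasing subsequence ending at i; dec[i] = longest strictly decreasing subsequence starting at i:
i:      1  2  3  4  5  6  7  8  9 10
a[i]:  10  6 13  7  8 16  8  9  9 10
inc:    1  1  2  2  3  4  3  4  4  5
dec:    2  1  2  1  1  2  1  1  1  1
Best peak at i=6 (value 16): inc=4, dec=2, length 4+2−1 = 5.

5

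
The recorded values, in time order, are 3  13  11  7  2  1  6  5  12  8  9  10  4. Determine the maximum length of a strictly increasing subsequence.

5

Track the smallest tail for each achievable length (strict):
3 → extends → [3]
13 → extends → [3, 13]
11 → replaces 13 → [3, 11]
7 → replaces 11 → [3, 7]
2 → replaces 3 → [2, 7]
1 → replaces 2 → [1, 7]
6 → replaces 7 → [1, 6]
5 → replaces 6 → [1, 5]
12 → extends → [1, 5, 12]
8 → replaces 12 → [1, 5, 8]
9 → extends → [1, 5, 8, 9]
10 → extends → [1, 5, 8, 9, 10]
4 → replaces 5 → [1, 4, 8, 9, 10]
Five tails, so the longest strictly increasing subsequence has length 5 (e.g. 3, 7, 8, 9, 10).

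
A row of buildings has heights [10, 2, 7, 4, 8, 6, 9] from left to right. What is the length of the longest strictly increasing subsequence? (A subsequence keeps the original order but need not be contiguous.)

4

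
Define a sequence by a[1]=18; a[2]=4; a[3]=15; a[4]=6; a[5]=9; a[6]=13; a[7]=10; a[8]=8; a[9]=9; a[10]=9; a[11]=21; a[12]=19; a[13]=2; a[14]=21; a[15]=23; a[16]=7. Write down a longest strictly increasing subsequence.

Patience tails give the LIS length; then backtrack through the dp parents:
18 → extends → [18]
4 → replaces 18 → [4]
15 → extends → [4, 15]
6 → replaces 15 → [4, 6]
9 → extends → [4, 6, 9]
13 → extends → [4, 6, 9, 13]
10 → replaces 13 → [4, 6, 9, 10]
8 → replaces 9 → [4, 6, 8, 10]
9 → replaces 10 → [4, 6, 8, 9]
9 → already a tail → [4, 6, 8, 9]
21 → extends → [4, 6, 8, 9, 21]
19 → replaces 21 → [4, 6, 8, 9, 19]
2 → replaces 4 → [2, 6, 8, 9, 19]
21 → extends → [2, 6, 8, 9, 19, 21]
23 → extends → [2, 6, 8, 9, 19, 21, 23]
7 → replaces 8 → [2, 6, 7, 9, 19, 21, 23]
Length 7; one witness is 4, 6, 9, 13, 19, 21, 23.

4, 6, 9, 13, 19, 21, 23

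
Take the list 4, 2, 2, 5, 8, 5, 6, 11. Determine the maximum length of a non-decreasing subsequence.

6

Track the smallest tail for each achievable length (allowing ties):
4 → extends → [4]
2 → replaces 4 → [2]
2 → extends → [2, 2]
5 → extends → [2, 2, 5]
8 → extends → [2, 2, 5, 8]
5 → replaces 8 → [2, 2, 5, 5]
6 → extends → [2, 2, 5, 5, 6]
11 → extends → [2, 2, 5, 5, 6, 11]
Six tails, so the longest non-decreasing subsequence has length 6 (e.g. 2, 2, 5, 5, 6, 11).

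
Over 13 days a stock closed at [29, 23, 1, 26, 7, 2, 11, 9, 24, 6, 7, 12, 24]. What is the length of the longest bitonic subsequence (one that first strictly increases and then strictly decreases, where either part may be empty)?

inc[i] = longest strictly increasing subsequence ending at i; dec[i] = longest strictly decreasing subsequence starting at i:
i:      1  2  3  4  5  6  7  8  9 10 11 12 13
a[i]:  29 23  1 26  7  2 11  9 24  6  7 12 24
inc:    1  1  1  2  2  2  3  3  4  3  4  5  6
dec:    5  4  1  4  2  1  3  2  2  1  1  1  1
Best peak at i=13 (value 24): inc=6, dec=1, length 6+1−1 = 6.

6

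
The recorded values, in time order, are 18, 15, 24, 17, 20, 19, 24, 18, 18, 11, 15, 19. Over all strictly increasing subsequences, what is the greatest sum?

Let S[i] be the best sum of a strictly increasing subsequence ending at i:
i:      1  2  3  4  5  6  7  8  9 10 11 12
a[i]:  18 15 24 17 20 19 24 18 18 11 15 19
S:     18 15 42 32 52 51 76 50 50 11 26 69
Maximum is 76 (e.g. 15 + 17 + 20 + 24).

76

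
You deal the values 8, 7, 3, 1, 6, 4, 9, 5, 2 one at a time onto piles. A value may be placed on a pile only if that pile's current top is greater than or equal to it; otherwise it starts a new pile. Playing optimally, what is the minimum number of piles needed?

3

The minimum number of non-increasing subsequences covering a sequence equals the length of its longest strictly increasing subsequence.
LIS length is 3 (e.g. 3, 6, 9), so 3 piles are needed.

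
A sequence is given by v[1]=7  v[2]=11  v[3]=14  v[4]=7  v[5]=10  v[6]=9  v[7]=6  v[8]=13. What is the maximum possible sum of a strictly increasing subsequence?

32

Let S[i] be the best sum of a strictly increasing subsequence ending at i:
i:      1  2  3  4  5  6  7  8
v[i]:   7 11 14  7 10  9  6 13
S:      7 18 32  7 17 16  6 31
Maximum is 32 (e.g. 7 + 11 + 14).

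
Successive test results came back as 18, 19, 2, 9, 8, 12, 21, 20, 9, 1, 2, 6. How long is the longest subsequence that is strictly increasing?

Track the smallest tail for each achievable length (strict):
18 → extends → [18]
19 → extends → [18, 19]
2 → replaces 18 → [2, 19]
9 → replaces 19 → [2, 9]
8 → replaces 9 → [2, 8]
12 → extends → [2, 8, 12]
21 → extends → [2, 8, 12, 21]
20 → replaces 21 → [2, 8, 12, 20]
9 → replaces 12 → [2, 8, 9, 20]
1 → replaces 2 → [1, 8, 9, 20]
2 → replaces 8 → [1, 2, 9, 20]
6 → replaces 9 → [1, 2, 6, 20]
Four tails, so the longest strictly increasing subsequence has length 4 (e.g. 2, 9, 12, 21).

4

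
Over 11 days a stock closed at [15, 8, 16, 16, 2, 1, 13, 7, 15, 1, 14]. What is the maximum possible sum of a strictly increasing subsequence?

Let S[i] be the best sum of a strictly increasing subsequence ending at i:
i:      1  2  3  4  5  6  7  8  9 10 11
a[i]:  15  8 16 16  2  1 13  7 15  1 14
S:     15  8 31 31  2  1 21  9 36  1 35
Maximum is 36 (e.g. 8 + 13 + 15).

36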